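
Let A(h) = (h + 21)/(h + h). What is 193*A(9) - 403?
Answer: -244/3 ≈ -81.333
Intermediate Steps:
A(h) = (21 + h)/(2*h) (A(h) = (21 + h)/((2*h)) = (21 + h)*(1/(2*h)) = (21 + h)/(2*h))
193*A(9) - 403 = 193*((½)*(21 + 9)/9) - 403 = 193*((½)*(⅑)*30) - 403 = 193*(5/3) - 403 = 965/3 - 403 = -244/3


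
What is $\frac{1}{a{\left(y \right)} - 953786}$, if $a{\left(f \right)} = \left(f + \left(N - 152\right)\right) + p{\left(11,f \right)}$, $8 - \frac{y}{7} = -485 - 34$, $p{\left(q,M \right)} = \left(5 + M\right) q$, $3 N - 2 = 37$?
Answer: $- \frac{1}{909602} \approx -1.0994 \cdot 10^{-6}$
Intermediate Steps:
$N = 13$ ($N = \frac{2}{3} + \frac{1}{3} \cdot 37 = \frac{2}{3} + \frac{37}{3} = 13$)
$p{\left(q,M \right)} = q \left(5 + M\right)$
$y = 3689$ ($y = 56 - 7 \left(-485 - 34\right) = 56 - -3633 = 56 + 3633 = 3689$)
$a{\left(f \right)} = -84 + 12 f$ ($a{\left(f \right)} = \left(f + \left(13 - 152\right)\right) + 11 \left(5 + f\right) = \left(f - 139\right) + \left(55 + 11 f\right) = \left(-139 + f\right) + \left(55 + 11 f\right) = -84 + 12 f$)
$\frac{1}{a{\left(y \right)} - 953786} = \frac{1}{\left(-84 + 12 \cdot 3689\right) - 953786} = \frac{1}{\left(-84 + 44268\right) - 953786} = \frac{1}{44184 - 953786} = \frac{1}{-909602} = - \frac{1}{909602}$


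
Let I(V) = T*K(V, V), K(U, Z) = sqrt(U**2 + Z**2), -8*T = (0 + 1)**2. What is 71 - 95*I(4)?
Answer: 71 + 95*sqrt(2)/2 ≈ 138.18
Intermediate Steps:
T = -1/8 (T = -(0 + 1)**2/8 = -1/8*1**2 = -1/8*1 = -1/8 ≈ -0.12500)
I(V) = -sqrt(2)*sqrt(V**2)/8 (I(V) = -sqrt(V**2 + V**2)/8 = -sqrt(2)*sqrt(V**2)/8)
71 - 95*I(4) = 71 - (-95)*sqrt(2)*sqrt(4**2)/8 = 71 - (-95)*sqrt(2)*sqrt(16)/8 = 71 - (-95)*sqrt(2)*4/8 = 71 - (-95)*sqrt(2)/2 = 71 + 95*sqrt(2)/2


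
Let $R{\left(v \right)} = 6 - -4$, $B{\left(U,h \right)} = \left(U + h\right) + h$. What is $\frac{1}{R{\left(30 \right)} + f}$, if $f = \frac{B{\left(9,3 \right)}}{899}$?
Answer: $\frac{899}{9005} \approx 0.099833$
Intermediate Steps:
$B{\left(U,h \right)} = U + 2 h$
$f = \frac{15}{899}$ ($f = \frac{9 + 2 \cdot 3}{899} = \left(9 + 6\right) \frac{1}{899} = 15 \cdot \frac{1}{899} = \frac{15}{899} \approx 0.016685$)
$R{\left(v \right)} = 10$ ($R{\left(v \right)} = 6 + 4 = 10$)
$\frac{1}{R{\left(30 \right)} + f} = \frac{1}{10 + \frac{15}{899}} = \frac{1}{\frac{9005}{899}} = \frac{899}{9005}$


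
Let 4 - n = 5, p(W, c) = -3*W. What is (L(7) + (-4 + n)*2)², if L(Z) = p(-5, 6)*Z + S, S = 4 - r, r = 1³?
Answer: 9604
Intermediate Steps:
r = 1
n = -1 (n = 4 - 1*5 = 4 - 5 = -1)
S = 3 (S = 4 - 1*1 = 4 - 1 = 3)
L(Z) = 3 + 15*Z (L(Z) = (-3*(-5))*Z + 3 = 15*Z + 3 = 3 + 15*Z)
(L(7) + (-4 + n)*2)² = ((3 + 15*7) + (-4 - 1)*2)² = ((3 + 105) - 5*2)² = (108 - 10)² = 98² = 9604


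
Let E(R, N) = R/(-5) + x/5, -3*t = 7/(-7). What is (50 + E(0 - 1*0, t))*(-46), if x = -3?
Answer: -11362/5 ≈ -2272.4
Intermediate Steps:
t = ⅓ (t = -7/(3*(-7)) = -7*(-1)/(3*7) = -⅓*(-1) = ⅓ ≈ 0.33333)
E(R, N) = -⅗ - R/5 (E(R, N) = R/(-5) - 3/5 = R*(-⅕) - 3*⅕ = -R/5 - ⅗ = -⅗ - R/5)
(50 + E(0 - 1*0, t))*(-46) = (50 + (-⅗ - (0 - 1*0)/5))*(-46) = (50 + (-⅗ - (0 + 0)/5))*(-46) = (50 + (-⅗ - ⅕*0))*(-46) = (50 + (-⅗ + 0))*(-46) = (50 - ⅗)*(-46) = (247/5)*(-46) = -11362/5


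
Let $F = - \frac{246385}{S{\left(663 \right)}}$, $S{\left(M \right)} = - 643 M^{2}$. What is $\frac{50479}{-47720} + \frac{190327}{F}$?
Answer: $\frac{513415363547572213}{2351498440} \approx 2.1834 \cdot 10^{8}$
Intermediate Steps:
$F = \frac{246385}{282642867}$ ($F = - \frac{246385}{\left(-643\right) 663^{2}} = - \frac{246385}{\left(-643\right) 439569} = - \frac{246385}{-282642867} = \left(-246385\right) \left(- \frac{1}{282642867}\right) = \frac{246385}{282642867} \approx 0.00087172$)
$\frac{50479}{-47720} + \frac{190327}{F} = \frac{50479}{-47720} + \frac{190327}{\frac{246385}{282642867}} = 50479 \left(- \frac{1}{47720}\right) + 190327 \cdot \frac{282642867}{246385} = - \frac{50479}{47720} + \frac{53794568947509}{246385} = \frac{513415363547572213}{2351498440}$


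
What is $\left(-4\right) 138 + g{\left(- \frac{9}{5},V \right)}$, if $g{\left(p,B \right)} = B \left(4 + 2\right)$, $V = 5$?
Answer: $-522$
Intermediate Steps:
$g{\left(p,B \right)} = 6 B$ ($g{\left(p,B \right)} = B 6 = 6 B$)
$\left(-4\right) 138 + g{\left(- \frac{9}{5},V \right)} = \left(-4\right) 138 + 6 \cdot 5 = -552 + 30 = -522$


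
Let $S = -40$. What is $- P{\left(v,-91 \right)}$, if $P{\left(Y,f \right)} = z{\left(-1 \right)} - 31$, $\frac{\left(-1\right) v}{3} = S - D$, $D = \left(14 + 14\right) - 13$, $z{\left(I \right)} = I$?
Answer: $32$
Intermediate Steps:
$D = 15$ ($D = 28 - 13 = 15$)
$v = 165$ ($v = - 3 \left(-40 - 15\right) = \left(-3\right) \left(-55\right) = 165$)
$P{\left(Y,f \right)} = -32$ ($P{\left(Y,f \right)} = -1 - 31 = -32$)
$- P{\left(v,-91 \right)} = \left(-1\right) \left(-32\right) = 32$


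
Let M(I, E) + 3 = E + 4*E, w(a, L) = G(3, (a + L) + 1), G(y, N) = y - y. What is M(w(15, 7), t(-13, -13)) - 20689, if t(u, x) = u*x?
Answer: -19847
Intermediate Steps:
G(y, N) = 0
w(a, L) = 0
M(I, E) = -3 + 5*E (M(I, E) = -3 + (E + 4*E) = -3 + 5*E)
M(w(15, 7), t(-13, -13)) - 20689 = (-3 + 5*(-13*(-13))) - 20689 = (-3 + 5*169) - 20689 = (-3 + 845) - 20689 = 842 - 20689 = -19847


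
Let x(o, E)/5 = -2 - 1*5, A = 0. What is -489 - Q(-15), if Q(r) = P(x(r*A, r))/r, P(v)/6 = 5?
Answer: -487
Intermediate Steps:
x(o, E) = -35 (x(o, E) = 5*(-2 - 1*5) = 5*(-2 - 5) = 5*(-7) = -35)
P(v) = 30 (P(v) = 6*5 = 30)
Q(r) = 30/r
-489 - Q(-15) = -489 - 30/(-15) = -489 - 30*(-1)/15 = -489 - 1*(-2) = -489 + 2 = -487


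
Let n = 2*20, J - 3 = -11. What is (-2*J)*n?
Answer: 640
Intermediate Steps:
J = -8 (J = 3 - 11 = -8)
n = 40
(-2*J)*n = -2*(-8)*40 = 16*40 = 640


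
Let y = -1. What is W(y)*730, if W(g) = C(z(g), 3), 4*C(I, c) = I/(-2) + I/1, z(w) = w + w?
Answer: -365/2 ≈ -182.50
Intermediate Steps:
z(w) = 2*w
C(I, c) = I/8 (C(I, c) = (I/(-2) + I/1)/4 = (I*(-½) + I*1)/4 = (-I/2 + I)/4 = (I/2)/4 = I/8)
W(g) = g/4 (W(g) = (2*g)/8 = g/4)
W(y)*730 = ((¼)*(-1))*730 = -¼*730 = -365/2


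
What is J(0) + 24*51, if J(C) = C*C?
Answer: 1224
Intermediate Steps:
J(C) = C²
J(0) + 24*51 = 0² + 24*51 = 0 + 1224 = 1224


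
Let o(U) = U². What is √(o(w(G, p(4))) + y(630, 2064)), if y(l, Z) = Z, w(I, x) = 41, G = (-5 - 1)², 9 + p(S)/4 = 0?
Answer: √3745 ≈ 61.196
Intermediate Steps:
p(S) = -36 (p(S) = -36 + 4*0 = -36 + 0 = -36)
G = 36 (G = (-6)² = 36)
√(o(w(G, p(4))) + y(630, 2064)) = √(41² + 2064) = √(1681 + 2064) = √3745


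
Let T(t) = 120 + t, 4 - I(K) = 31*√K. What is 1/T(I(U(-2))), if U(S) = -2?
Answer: 2/279 + I*√2/558 ≈ 0.0071685 + 0.0025344*I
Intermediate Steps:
I(K) = 4 - 31*√K
1/T(I(U(-2))) = 1/(120 + (4 - 31*I*√2)) = 1/(124 - 31*I*√2)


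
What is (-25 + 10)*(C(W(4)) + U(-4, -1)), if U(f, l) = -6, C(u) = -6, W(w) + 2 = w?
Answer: 180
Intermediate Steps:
W(w) = -2 + w
(-25 + 10)*(C(W(4)) + U(-4, -1)) = (-25 + 10)*(-6 - 6) = -15*(-12) = 180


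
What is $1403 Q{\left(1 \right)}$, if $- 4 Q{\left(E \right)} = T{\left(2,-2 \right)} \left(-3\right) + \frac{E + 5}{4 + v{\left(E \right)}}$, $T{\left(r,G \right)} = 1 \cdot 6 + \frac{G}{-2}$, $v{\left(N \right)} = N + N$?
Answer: $7015$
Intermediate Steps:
$v{\left(N \right)} = 2 N$
$T{\left(r,G \right)} = 6 - \frac{G}{2}$ ($T{\left(r,G \right)} = 6 + G \left(- \frac{1}{2}\right) = 6 - \frac{G}{2}$)
$Q{\left(E \right)} = \frac{21}{4} - \frac{5 + E}{4 \left(4 + 2 E\right)}$ ($Q{\left(E \right)} = - \frac{\left(6 - -1\right) \left(-3\right) + \frac{E + 5}{4 + 2 E}}{4} = - \frac{\left(6 + 1\right) \left(-3\right) + \frac{5 + E}{4 + 2 E}}{4} = - \frac{7 \left(-3\right) + \frac{5 + E}{4 + 2 E}}{4} = - \frac{-21 + \frac{5 + E}{4 + 2 E}}{4} = \frac{21}{4} - \frac{5 + E}{4 \left(4 + 2 E\right)}$)
$1403 Q{\left(1 \right)} = 1403 \frac{79 + 41 \cdot 1}{8 \left(2 + 1\right)} = 1403 \frac{79 + 41}{8 \cdot 3} = 1403 \cdot \frac{1}{8} \cdot \frac{1}{3} \cdot 120 = 1403 \cdot 5 = 7015$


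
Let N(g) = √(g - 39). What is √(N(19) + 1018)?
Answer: √(1018 + 2*I*√5) ≈ 31.906 + 0.07008*I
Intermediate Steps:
N(g) = √(-39 + g)
√(N(19) + 1018) = √(√(-39 + 19) + 1018) = √(√(-20) + 1018) = √(2*I*√5 + 1018) = √(1018 + 2*I*√5)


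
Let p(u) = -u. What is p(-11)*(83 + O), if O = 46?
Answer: 1419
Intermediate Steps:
p(-11)*(83 + O) = (-1*(-11))*(83 + 46) = 11*129 = 1419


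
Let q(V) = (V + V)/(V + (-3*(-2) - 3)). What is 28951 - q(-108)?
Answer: 1013213/35 ≈ 28949.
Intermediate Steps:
q(V) = 2*V/(3 + V) (q(V) = (2*V)/(V + (6 - 3)) = (2*V)/(V + 3) = (2*V)/(3 + V) = 2*V/(3 + V))
28951 - q(-108) = 28951 - 2*(-108)/(3 - 108) = 28951 - 2*(-108)/(-105) = 28951 - 2*(-108)*(-1)/105 = 28951 - 1*72/35 = 28951 - 72/35 = 1013213/35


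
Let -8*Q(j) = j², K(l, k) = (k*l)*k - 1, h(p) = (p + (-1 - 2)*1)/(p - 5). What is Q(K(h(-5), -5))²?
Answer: 130321/64 ≈ 2036.3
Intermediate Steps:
h(p) = (-3 + p)/(-5 + p) (h(p) = (p - 3*1)/(-5 + p) = (p - 3)/(-5 + p) = (-3 + p)/(-5 + p))
K(l, k) = -1 + l*k² (K(l, k) = l*k² - 1 = -1 + l*k²)
Q(j) = -j²/8
Q(K(h(-5), -5))² = (-(-1 + ((-3 - 5)/(-5 - 5))*(-5)²)²/8)² = (-(-1 + (-8/(-10))*25)²/8)² = (-(-1 - ⅒*(-8)*25)²/8)² = (-(-1 + (⅘)*25)²/8)² = (-(-1 + 20)²/8)² = (-⅛*19²)² = (-⅛*361)² = (-361/8)² = 130321/64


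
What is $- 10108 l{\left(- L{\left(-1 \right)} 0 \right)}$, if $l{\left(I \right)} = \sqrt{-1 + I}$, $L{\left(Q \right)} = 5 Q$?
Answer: $- 10108 i \approx - 10108.0 i$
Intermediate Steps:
$- 10108 l{\left(- L{\left(-1 \right)} 0 \right)} = - 10108 \sqrt{-1 + - 5 \left(-1\right) 0} = - 10108 \sqrt{-1 + \left(-1\right) \left(-5\right) 0} = - 10108 \sqrt{-1 + 5 \cdot 0} = - 10108 \sqrt{-1 + 0} = - 10108 \sqrt{-1} = - 10108 i$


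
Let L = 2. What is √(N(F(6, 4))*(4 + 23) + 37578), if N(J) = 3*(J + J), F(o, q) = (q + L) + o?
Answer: √39522 ≈ 198.80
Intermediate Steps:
F(o, q) = 2 + o + q (F(o, q) = (q + 2) + o = (2 + q) + o = 2 + o + q)
N(J) = 6*J (N(J) = 3*(2*J) = 6*J)
√(N(F(6, 4))*(4 + 23) + 37578) = √((6*(2 + 6 + 4))*(4 + 23) + 37578) = √((6*12)*27 + 37578) = √(72*27 + 37578) = √(1944 + 37578) = √39522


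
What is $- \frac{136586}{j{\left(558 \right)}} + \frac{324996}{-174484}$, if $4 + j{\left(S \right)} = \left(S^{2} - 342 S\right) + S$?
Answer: $- \frac{7897904662}{2640858961} \approx -2.9907$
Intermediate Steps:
$j{\left(S \right)} = -4 + S^{2} - 341 S$ ($j{\left(S \right)} = -4 + \left(\left(S^{2} - 342 S\right) + S\right) = -4 + \left(S^{2} - 341 S\right) = -4 + S^{2} - 341 S$)
$- \frac{136586}{j{\left(558 \right)}} + \frac{324996}{-174484} = - \frac{136586}{-4 + 558^{2} - 190278} + \frac{324996}{-174484} = - \frac{136586}{-4 + 311364 - 190278} + 324996 \left(- \frac{1}{174484}\right) = - \frac{136586}{121082} - \frac{81249}{43621} = \left(-136586\right) \frac{1}{121082} - \frac{81249}{43621} = - \frac{68293}{60541} - \frac{81249}{43621} = - \frac{7897904662}{2640858961}$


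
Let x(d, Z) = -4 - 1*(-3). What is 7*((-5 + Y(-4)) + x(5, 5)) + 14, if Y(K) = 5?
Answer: 7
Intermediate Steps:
x(d, Z) = -1 (x(d, Z) = -4 + 3 = -1)
7*((-5 + Y(-4)) + x(5, 5)) + 14 = 7*((-5 + 5) - 1) + 14 = 7*(0 - 1) + 14 = 7*(-1) + 14 = -7 + 14 = 7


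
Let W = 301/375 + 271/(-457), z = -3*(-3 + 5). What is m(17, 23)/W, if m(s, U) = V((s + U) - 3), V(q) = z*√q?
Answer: -514125*√37/17966 ≈ -174.07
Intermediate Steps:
z = -6 (z = -3*2 = -6)
V(q) = -6*√q
m(s, U) = -6*√(-3 + U + s) (m(s, U) = -6*√((s + U) - 3) = -6*√((U + s) - 3) = -6*√(-3 + U + s))
W = 35932/171375 (W = 301*(1/375) + 271*(-1/457) = 301/375 - 271/457 = 35932/171375 ≈ 0.20967)
m(17, 23)/W = (-6*√(-3 + 23 + 17))/(35932/171375) = -6*√37*(171375/35932) = -514125*√37/17966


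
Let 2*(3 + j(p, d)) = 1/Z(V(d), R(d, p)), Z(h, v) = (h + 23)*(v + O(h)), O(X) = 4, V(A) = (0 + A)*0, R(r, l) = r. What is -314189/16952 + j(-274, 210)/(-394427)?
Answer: -304978376241705/16455049526344 ≈ -18.534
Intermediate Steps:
V(A) = 0 (V(A) = A*0 = 0)
Z(h, v) = (4 + v)*(23 + h) (Z(h, v) = (h + 23)*(v + 4) = (23 + h)*(4 + v) = (4 + v)*(23 + h))
j(p, d) = -3 + 1/(2*(92 + 23*d)) (j(p, d) = -3 + 1/(2*(92 + 4*0 + 23*d + 0*d)) = -3 + 1/(2*(92 + 0 + 23*d + 0)) = -3 + 1/(2*(92 + 23*d)))
-314189/16952 + j(-274, 210)/(-394427) = -314189/16952 + ((-551 - 138*210)/(46*(4 + 210)))/(-394427) = -314189*1/16952 + ((1/46)*(-551 - 28980)/214)*(-1/394427) = -314189/16952 + ((1/46)*(1/214)*(-29531))*(-1/394427) = -314189/16952 - 29531/9844*(-1/394427) = -314189/16952 + 29531/3882739388 = -304978376241705/16455049526344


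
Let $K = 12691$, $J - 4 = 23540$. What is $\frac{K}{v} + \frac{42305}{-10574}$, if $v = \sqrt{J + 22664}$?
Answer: $- \frac{42305}{10574} + \frac{12691 \sqrt{2}}{304} \approx 55.038$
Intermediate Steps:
$J = 23544$ ($J = 4 + 23540 = 23544$)
$v = 152 \sqrt{2}$ ($v = \sqrt{23544 + 22664} = \sqrt{46208} = 152 \sqrt{2} \approx 214.96$)
$\frac{K}{v} + \frac{42305}{-10574} = \frac{12691}{152 \sqrt{2}} + \frac{42305}{-10574} = 12691 \frac{\sqrt{2}}{304} + 42305 \left(- \frac{1}{10574}\right) = \frac{12691 \sqrt{2}}{304} - \frac{42305}{10574} = - \frac{42305}{10574} + \frac{12691 \sqrt{2}}{304}$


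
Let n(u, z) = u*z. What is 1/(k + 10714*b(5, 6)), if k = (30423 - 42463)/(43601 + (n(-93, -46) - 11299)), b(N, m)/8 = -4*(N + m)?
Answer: -1829/6897759514 ≈ -2.6516e-7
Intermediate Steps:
b(N, m) = -32*N - 32*m (b(N, m) = 8*(-4*(N + m)) = 8*(-4*N - 4*m) = -32*N - 32*m)
k = -602/1829 (k = (30423 - 42463)/(43601 + (-93*(-46) - 11299)) = -12040/(43601 + (4278 - 11299)) = -12040/(43601 - 7021) = -12040/36580 = -12040*1/36580 = -602/1829 ≈ -0.32914)
1/(k + 10714*b(5, 6)) = 1/(-602/1829 + 10714*(-32*5 - 32*6)) = 1/(-602/1829 + 10714*(-160 - 192)) = 1/(-602/1829 + 10714*(-352)) = 1/(-602/1829 - 3771328) = 1/(-6897759514/1829) = -1829/6897759514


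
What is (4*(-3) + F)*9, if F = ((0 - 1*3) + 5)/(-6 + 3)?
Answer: -114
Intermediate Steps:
F = -⅔ (F = ((0 - 3) + 5)/(-3) = (-3 + 5)*(-⅓) = 2*(-⅓) = -⅔ ≈ -0.66667)
(4*(-3) + F)*9 = (4*(-3) - ⅔)*9 = (-12 - ⅔)*9 = -38/3*9 = -114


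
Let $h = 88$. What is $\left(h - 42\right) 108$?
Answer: $4968$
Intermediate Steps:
$\left(h - 42\right) 108 = \left(88 - 42\right) 108 = 46 \cdot 108 = 4968$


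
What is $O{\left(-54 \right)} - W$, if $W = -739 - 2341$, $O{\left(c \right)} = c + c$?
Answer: $2972$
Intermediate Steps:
$O{\left(c \right)} = 2 c$
$W = -3080$
$O{\left(-54 \right)} - W = 2 \left(-54\right) - -3080 = -108 + 3080 = 2972$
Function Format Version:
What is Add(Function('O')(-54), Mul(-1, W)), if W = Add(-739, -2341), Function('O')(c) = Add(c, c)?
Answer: 2972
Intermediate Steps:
Function('O')(c) = Mul(2, c)
W = -3080
Add(Function('O')(-54), Mul(-1, W)) = Add(Mul(2, -54), Mul(-1, -3080)) = Add(-108, 3080) = 2972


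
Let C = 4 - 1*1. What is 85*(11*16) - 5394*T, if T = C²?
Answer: -33586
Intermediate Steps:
C = 3 (C = 4 - 1 = 3)
T = 9 (T = 3² = 9)
85*(11*16) - 5394*T = 85*(11*16) - 5394*9 = 85*176 - 48546 = 14960 - 48546 = -33586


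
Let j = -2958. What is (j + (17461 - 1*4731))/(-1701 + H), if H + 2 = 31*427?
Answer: 4886/5767 ≈ 0.84723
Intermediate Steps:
H = 13235 (H = -2 + 31*427 = -2 + 13237 = 13235)
(j + (17461 - 1*4731))/(-1701 + H) = (-2958 + (17461 - 1*4731))/(-1701 + 13235) = (-2958 + (17461 - 4731))/11534 = (-2958 + 12730)*(1/11534) = 9772*(1/11534) = 4886/5767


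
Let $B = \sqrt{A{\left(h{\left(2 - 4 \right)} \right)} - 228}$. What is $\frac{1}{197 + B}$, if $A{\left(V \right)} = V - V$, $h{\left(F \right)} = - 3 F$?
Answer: $\frac{197}{39037} - \frac{2 i \sqrt{57}}{39037} \approx 0.0050465 - 0.0003868 i$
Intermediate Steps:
$A{\left(V \right)} = 0$
$B = 2 i \sqrt{57}$ ($B = \sqrt{0 - 228} = \sqrt{-228} = 2 i \sqrt{57} \approx 15.1 i$)
$\frac{1}{197 + B} = \frac{1}{197 + 2 i \sqrt{57}}$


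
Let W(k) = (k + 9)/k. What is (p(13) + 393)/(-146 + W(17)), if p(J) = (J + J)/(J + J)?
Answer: -3349/1228 ≈ -2.7272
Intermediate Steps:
p(J) = 1 (p(J) = (2*J)/((2*J)) = (2*J)*(1/(2*J)) = 1)
W(k) = (9 + k)/k
(p(13) + 393)/(-146 + W(17)) = (1 + 393)/(-146 + (9 + 17)/17) = 394/(-146 + (1/17)*26) = 394/(-146 + 26/17) = 394/(-2456/17) = 394*(-17/2456) = -3349/1228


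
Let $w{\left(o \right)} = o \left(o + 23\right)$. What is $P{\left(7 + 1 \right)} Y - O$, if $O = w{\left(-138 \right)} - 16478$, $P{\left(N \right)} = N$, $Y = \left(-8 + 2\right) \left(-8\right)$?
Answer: $992$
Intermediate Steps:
$w{\left(o \right)} = o \left(23 + o\right)$
$Y = 48$ ($Y = \left(-6\right) \left(-8\right) = 48$)
$O = -608$ ($O = - 138 \left(23 - 138\right) - 16478 = \left(-138\right) \left(-115\right) - 16478 = 15870 - 16478 = -608$)
$P{\left(7 + 1 \right)} Y - O = \left(7 + 1\right) 48 - -608 = 8 \cdot 48 + 608 = 384 + 608 = 992$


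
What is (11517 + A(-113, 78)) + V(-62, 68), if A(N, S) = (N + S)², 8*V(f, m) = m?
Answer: 25501/2 ≈ 12751.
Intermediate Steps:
V(f, m) = m/8
(11517 + A(-113, 78)) + V(-62, 68) = (11517 + (-113 + 78)²) + (⅛)*68 = (11517 + (-35)²) + 17/2 = (11517 + 1225) + 17/2 = 12742 + 17/2 = 25501/2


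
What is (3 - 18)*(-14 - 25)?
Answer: 585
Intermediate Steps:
(3 - 18)*(-14 - 25) = -15*(-39) = 585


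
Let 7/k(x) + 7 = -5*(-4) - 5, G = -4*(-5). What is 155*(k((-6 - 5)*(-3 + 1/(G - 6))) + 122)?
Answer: 152365/8 ≈ 19046.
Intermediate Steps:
G = 20
k(x) = 7/8 (k(x) = 7/(-7 + (-5*(-4) - 5)) = 7/(-7 + (20 - 5)) = 7/(-7 + 15) = 7/8)
155*(k((-6 - 5)*(-3 + 1/(G - 6))) + 122) = 155*(7/8 + 122) = 155*(983/8) = 152365/8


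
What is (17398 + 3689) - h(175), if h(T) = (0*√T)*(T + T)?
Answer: 21087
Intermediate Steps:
h(T) = 0 (h(T) = 0*(2*T) = 0)
(17398 + 3689) - h(175) = (17398 + 3689) - 1*0 = 21087 + 0 = 21087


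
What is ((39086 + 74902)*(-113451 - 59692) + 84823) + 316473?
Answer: -19735822988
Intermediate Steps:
((39086 + 74902)*(-113451 - 59692) + 84823) + 316473 = (113988*(-173143) + 84823) + 316473 = (-19736224284 + 84823) + 316473 = -19736139461 + 316473 = -19735822988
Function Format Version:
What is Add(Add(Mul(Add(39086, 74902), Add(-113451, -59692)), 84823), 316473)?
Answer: -19735822988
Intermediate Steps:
Add(Add(Mul(Add(39086, 74902), Add(-113451, -59692)), 84823), 316473) = Add(Add(Mul(113988, -173143), 84823), 316473) = Add(Add(-19736224284, 84823), 316473) = Add(-19736139461, 316473) = -19735822988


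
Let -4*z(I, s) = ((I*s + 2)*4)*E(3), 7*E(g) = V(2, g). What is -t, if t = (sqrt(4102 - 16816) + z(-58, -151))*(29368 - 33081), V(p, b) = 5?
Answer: -162629400/7 + 3713*I*sqrt(12714) ≈ -2.3233e+7 + 4.1866e+5*I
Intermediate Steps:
E(g) = 5/7 (E(g) = (1/7)*5 = 5/7)
z(I, s) = -10/7 - 5*I*s/7 (z(I, s) = -(I*s + 2)*4*5/(4*7) = -(2 + I*s)*4*5/(4*7) = -(8 + 4*I*s)*5/(4*7) = -(40/7 + 20*I*s/7)/4 = -10/7 - 5*I*s/7)
t = 162629400/7 - 3713*I*sqrt(12714) (t = (sqrt(4102 - 16816) + (-10/7 - 5/7*(-58)*(-151)))*(29368 - 33081) = (sqrt(-12714) + (-10/7 - 43790/7))*(-3713) = (I*sqrt(12714) - 43800/7)*(-3713) = (-43800/7 + I*sqrt(12714))*(-3713) = 162629400/7 - 3713*I*sqrt(12714) ≈ 2.3233e+7 - 4.1866e+5*I)
-t = -(162629400/7 - 3713*I*sqrt(12714)) = -162629400/7 + 3713*I*sqrt(12714)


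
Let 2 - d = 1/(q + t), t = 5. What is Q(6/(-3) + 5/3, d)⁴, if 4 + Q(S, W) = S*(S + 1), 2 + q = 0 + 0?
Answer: 2085136/6561 ≈ 317.81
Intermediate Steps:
q = -2 (q = -2 + (0 + 0) = -2 + 0 = -2)
d = 5/3 (d = 2 - 1/(-2 + 5) = 2 - 1/3 = 2 - 1*⅓ = 2 - ⅓ = 5/3 ≈ 1.6667)
Q(S, W) = -4 + S*(1 + S) (Q(S, W) = -4 + S*(S + 1) = -4 + S*(1 + S))
Q(6/(-3) + 5/3, d)⁴ = (-4 + (6/(-3) + 5/3) + (6/(-3) + 5/3)²)⁴ = (-4 + (6*(-⅓) + 5*(⅓)) + (6*(-⅓) + 5*(⅓))²)⁴ = (-4 + (-2 + 5/3) + (-2 + 5/3)²)⁴ = (-4 - ⅓ + (-⅓)²)⁴ = (-4 - ⅓ + ⅑)⁴ = (-38/9)⁴ = 2085136/6561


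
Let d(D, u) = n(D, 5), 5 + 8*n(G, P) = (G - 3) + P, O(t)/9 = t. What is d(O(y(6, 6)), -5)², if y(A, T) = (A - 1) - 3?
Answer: 225/64 ≈ 3.5156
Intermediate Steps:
y(A, T) = -4 + A (y(A, T) = (-1 + A) - 3 = -4 + A)
O(t) = 9*t
n(G, P) = -1 + G/8 + P/8 (n(G, P) = -5/8 + ((G - 3) + P)/8 = -5/8 + ((-3 + G) + P)/8 = -5/8 + (-3 + G + P)/8 = -5/8 + (-3/8 + G/8 + P/8) = -1 + G/8 + P/8)
d(D, u) = -3/8 + D/8 (d(D, u) = -1 + D/8 + (⅛)*5 = -1 + D/8 + 5/8 = -3/8 + D/8)
d(O(y(6, 6)), -5)² = (-3/8 + (9*(-4 + 6))/8)² = (-3/8 + (9*2)/8)² = (-3/8 + (⅛)*18)² = (-3/8 + 9/4)² = (15/8)² = 225/64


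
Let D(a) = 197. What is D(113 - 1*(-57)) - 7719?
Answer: -7522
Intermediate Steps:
D(113 - 1*(-57)) - 7719 = 197 - 7719 = -7522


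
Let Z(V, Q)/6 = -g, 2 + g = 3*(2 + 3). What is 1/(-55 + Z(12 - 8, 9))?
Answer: -1/133 ≈ -0.0075188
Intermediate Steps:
g = 13 (g = -2 + 3*(2 + 3) = -2 + 3*5 = -2 + 15 = 13)
Z(V, Q) = -78 (Z(V, Q) = 6*(-1*13) = 6*(-13) = -78)
1/(-55 + Z(12 - 8, 9)) = 1/(-55 - 78) = 1/(-133) = -1/133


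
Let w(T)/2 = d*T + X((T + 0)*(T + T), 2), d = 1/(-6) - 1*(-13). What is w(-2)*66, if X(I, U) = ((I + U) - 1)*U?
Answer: -1012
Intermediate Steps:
d = 77/6 (d = -1/6 + 13 = 77/6 ≈ 12.833)
X(I, U) = U*(-1 + I + U) (X(I, U) = (-1 + I + U)*U = U*(-1 + I + U))
w(T) = 4 + 8*T**2 + 77*T/3 (w(T) = 2*(77*T/6 + 2*(-1 + (T + 0)*(T + T) + 2)) = 2*(77*T/6 + 2*(-1 + T*(2*T) + 2)) = 2*(77*T/6 + 2*(-1 + 2*T**2 + 2)) = 2*(77*T/6 + 2*(1 + 2*T**2)) = 2*(77*T/6 + (2 + 4*T**2)) = 2*(2 + 4*T**2 + 77*T/6) = 4 + 8*T**2 + 77*T/3)
w(-2)*66 = (4 + 8*(-2)**2 + (77/3)*(-2))*66 = (4 + 8*4 - 154/3)*66 = (4 + 32 - 154/3)*66 = -46/3*66 = -1012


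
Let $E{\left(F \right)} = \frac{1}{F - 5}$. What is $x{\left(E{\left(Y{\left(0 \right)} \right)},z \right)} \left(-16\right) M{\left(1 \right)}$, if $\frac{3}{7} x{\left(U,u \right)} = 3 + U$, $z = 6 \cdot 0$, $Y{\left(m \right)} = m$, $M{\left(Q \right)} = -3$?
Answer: $\frac{1568}{5} \approx 313.6$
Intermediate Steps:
$z = 0$
$E{\left(F \right)} = \frac{1}{-5 + F}$
$x{\left(U,u \right)} = 7 + \frac{7 U}{3}$ ($x{\left(U,u \right)} = \frac{7 \left(3 + U\right)}{3} = 7 + \frac{7 U}{3}$)
$x{\left(E{\left(Y{\left(0 \right)} \right)},z \right)} \left(-16\right) M{\left(1 \right)} = \left(7 + \frac{7}{3 \left(-5 + 0\right)}\right) \left(-16\right) \left(-3\right) = \left(7 + \frac{7}{3 \left(-5\right)}\right) \left(-16\right) \left(-3\right) = \left(7 + \frac{7}{3} \left(- \frac{1}{5}\right)\right) \left(-16\right) \left(-3\right) = \left(7 - \frac{7}{15}\right) \left(-16\right) \left(-3\right) = \frac{98}{15} \left(-16\right) \left(-3\right) = \left(- \frac{1568}{15}\right) \left(-3\right) = \frac{1568}{5}$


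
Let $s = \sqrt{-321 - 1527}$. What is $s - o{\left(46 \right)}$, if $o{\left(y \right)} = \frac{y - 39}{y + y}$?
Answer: $- \frac{7}{92} + 2 i \sqrt{462} \approx -0.076087 + 42.988 i$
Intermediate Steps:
$o{\left(y \right)} = \frac{-39 + y}{2 y}$
$s = 2 i \sqrt{462}$ ($s = \sqrt{-1848} = 2 i \sqrt{462} \approx 42.988 i$)
$s - o{\left(46 \right)} = 2 i \sqrt{462} - \frac{-39 + 46}{2 \cdot 46} = 2 i \sqrt{462} - \frac{1}{2} \cdot \frac{1}{46} \cdot 7 = 2 i \sqrt{462} - \frac{7}{92} = - \frac{7}{92} + 2 i \sqrt{462}$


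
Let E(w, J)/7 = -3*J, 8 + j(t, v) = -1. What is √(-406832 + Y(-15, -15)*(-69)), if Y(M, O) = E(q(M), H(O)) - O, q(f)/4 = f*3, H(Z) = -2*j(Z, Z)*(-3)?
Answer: I*√486113 ≈ 697.22*I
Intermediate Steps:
j(t, v) = -9 (j(t, v) = -8 - 1 = -9)
H(Z) = -54 (H(Z) = -2*(-9)*(-3) = 18*(-3) = -54)
q(f) = 12*f (q(f) = 4*(f*3) = 4*(3*f) = 12*f)
E(w, J) = -21*J (E(w, J) = 7*(-3*J) = -21*J)
Y(M, O) = 1134 - O (Y(M, O) = -21*(-54) - O = 1134 - O)
√(-406832 + Y(-15, -15)*(-69)) = √(-406832 + (1134 - 1*(-15))*(-69)) = √(-406832 + (1134 + 15)*(-69)) = √(-406832 + 1149*(-69)) = √(-406832 - 79281) = √(-486113) = I*√486113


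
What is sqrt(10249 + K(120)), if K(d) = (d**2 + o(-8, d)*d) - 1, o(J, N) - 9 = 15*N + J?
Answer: 24*sqrt(418) ≈ 490.68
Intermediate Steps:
o(J, N) = 9 + J + 15*N (o(J, N) = 9 + (15*N + J) = 9 + (J + 15*N) = 9 + J + 15*N)
K(d) = -1 + d**2 + d*(1 + 15*d) (K(d) = (d**2 + (9 - 8 + 15*d)*d) - 1 = (d**2 + (1 + 15*d)*d) - 1 = (d**2 + d*(1 + 15*d)) - 1 = -1 + d**2 + d*(1 + 15*d))
sqrt(10249 + K(120)) = sqrt(10249 + (-1 + 120 + 16*120**2)) = sqrt(10249 + (-1 + 120 + 16*14400)) = sqrt(10249 + (-1 + 120 + 230400)) = sqrt(10249 + 230519) = sqrt(240768) = 24*sqrt(418)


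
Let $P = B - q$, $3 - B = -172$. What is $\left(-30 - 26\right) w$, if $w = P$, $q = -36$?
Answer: $-11816$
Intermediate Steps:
$B = 175$ ($B = 3 - -172 = 3 + 172 = 175$)
$P = 211$ ($P = 175 - -36 = 175 + 36 = 211$)
$w = 211$
$\left(-30 - 26\right) w = \left(-30 - 26\right) 211 = \left(-56\right) 211 = -11816$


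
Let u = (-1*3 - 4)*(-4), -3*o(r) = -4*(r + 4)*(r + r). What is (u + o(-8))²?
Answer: 115600/9 ≈ 12844.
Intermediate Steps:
o(r) = 8*r*(4 + r)/3 (o(r) = -(-4)*(r + 4)*(r + r)/3 = -(-4)*(4 + r)*(2*r)/3 = -(-4)*2*r*(4 + r)/3 = -(-8)*r*(4 + r)/3 = 8*r*(4 + r)/3)
u = 28 (u = (-3 - 4)*(-4) = -7*(-4) = 28)
(u + o(-8))² = (28 + (8/3)*(-8)*(4 - 8))² = (28 + (8/3)*(-8)*(-4))² = (28 + 256/3)² = (340/3)² = 115600/9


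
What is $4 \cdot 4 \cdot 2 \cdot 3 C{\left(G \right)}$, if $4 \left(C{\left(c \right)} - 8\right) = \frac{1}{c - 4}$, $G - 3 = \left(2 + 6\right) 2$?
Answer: $\frac{3848}{5} \approx 769.6$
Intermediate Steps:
$G = 19$ ($G = 3 + \left(2 + 6\right) 2 = 3 + 8 \cdot 2 = 3 + 16 = 19$)
$C{\left(c \right)} = 8 + \frac{1}{4 \left(-4 + c\right)}$ ($C{\left(c \right)} = 8 + \frac{1}{4 \left(c - 4\right)} = 8 + \frac{1}{4 \left(-4 + c\right)}$)
$4 \cdot 4 \cdot 2 \cdot 3 C{\left(G \right)} = 4 \cdot 4 \cdot 2 \cdot 3 \frac{-127 + 32 \cdot 19}{4 \left(-4 + 19\right)} = 4 \cdot 8 \cdot 3 \frac{-127 + 608}{4 \cdot 15} = 4 \cdot 24 \cdot \frac{1}{4} \cdot \frac{1}{15} \cdot 481 = 96 \cdot \frac{481}{60} = \frac{3848}{5}$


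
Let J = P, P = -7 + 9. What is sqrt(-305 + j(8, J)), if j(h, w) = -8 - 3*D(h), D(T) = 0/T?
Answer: I*sqrt(313) ≈ 17.692*I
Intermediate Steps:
P = 2
J = 2
D(T) = 0
j(h, w) = -8 (j(h, w) = -8 - 3*0 = -8 - 1*0 = -8 + 0 = -8)
sqrt(-305 + j(8, J)) = sqrt(-305 - 8) = sqrt(-313) = I*sqrt(313)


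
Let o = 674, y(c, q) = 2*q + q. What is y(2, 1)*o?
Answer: 2022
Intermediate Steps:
y(c, q) = 3*q
y(2, 1)*o = (3*1)*674 = 3*674 = 2022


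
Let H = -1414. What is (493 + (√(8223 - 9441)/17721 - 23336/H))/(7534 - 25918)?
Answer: -120073/4332496 - I*√1218/325782864 ≈ -0.027715 - 1.0713e-7*I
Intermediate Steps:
(493 + (√(8223 - 9441)/17721 - 23336/H))/(7534 - 25918) = (493 + (√(8223 - 9441)/17721 - 23336/(-1414)))/(7534 - 25918) = (493 + (√(-1218)*(1/17721) - 23336*(-1/1414)))/(-18384) = (493 + ((I*√1218)*(1/17721) + 11668/707))*(-1/18384) = (493 + (I*√1218/17721 + 11668/707))*(-1/18384) = (493 + (11668/707 + I*√1218/17721))*(-1/18384) = (360219/707 + I*√1218/17721)*(-1/18384) = -120073/4332496 - I*√1218/325782864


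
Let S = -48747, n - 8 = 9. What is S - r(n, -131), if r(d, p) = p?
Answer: -48616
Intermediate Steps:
n = 17 (n = 8 + 9 = 17)
S - r(n, -131) = -48747 - 1*(-131) = -48747 + 131 = -48616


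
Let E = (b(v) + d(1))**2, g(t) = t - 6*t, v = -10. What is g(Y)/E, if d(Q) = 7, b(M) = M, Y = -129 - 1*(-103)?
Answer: 130/9 ≈ 14.444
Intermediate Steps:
Y = -26 (Y = -129 + 103 = -26)
g(t) = -5*t
E = 9 (E = (-10 + 7)**2 = (-3)**2 = 9)
g(Y)/E = -5*(-26)/9 = 130*(1/9) = 130/9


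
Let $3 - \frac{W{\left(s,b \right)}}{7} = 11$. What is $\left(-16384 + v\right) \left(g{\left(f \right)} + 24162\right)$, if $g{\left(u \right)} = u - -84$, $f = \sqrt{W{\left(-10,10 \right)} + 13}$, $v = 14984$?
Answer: $-33944400 - 1400 i \sqrt{43} \approx -3.3944 \cdot 10^{7} - 9180.4 i$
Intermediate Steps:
$W{\left(s,b \right)} = -56$ ($W{\left(s,b \right)} = 21 - 77 = -56$)
$f = i \sqrt{43}$ ($f = \sqrt{-56 + 13} = \sqrt{-43} = i \sqrt{43} \approx 6.5574 i$)
$g{\left(u \right)} = 84 + u$ ($g{\left(u \right)} = u + 84 = 84 + u$)
$\left(-16384 + v\right) \left(g{\left(f \right)} + 24162\right) = \left(-16384 + 14984\right) \left(\left(84 + i \sqrt{43}\right) + 24162\right) = - 1400 \left(24246 + i \sqrt{43}\right) = -33944400 - 1400 i \sqrt{43}$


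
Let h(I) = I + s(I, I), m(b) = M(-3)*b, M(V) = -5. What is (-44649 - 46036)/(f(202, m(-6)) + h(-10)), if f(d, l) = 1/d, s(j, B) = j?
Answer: 2616910/577 ≈ 4535.4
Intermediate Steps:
m(b) = -5*b
h(I) = 2*I (h(I) = I + I = 2*I)
(-44649 - 46036)/(f(202, m(-6)) + h(-10)) = (-44649 - 46036)/(1/202 + 2*(-10)) = -90685/(1/202 - 20) = -90685/(-4039/202) = -90685*(-202/4039) = 2616910/577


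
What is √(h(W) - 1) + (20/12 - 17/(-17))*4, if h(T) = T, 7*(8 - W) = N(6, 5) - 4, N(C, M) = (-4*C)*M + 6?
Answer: 32/3 + √1169/7 ≈ 15.551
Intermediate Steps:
N(C, M) = 6 - 4*C*M (N(C, M) = -4*C*M + 6 = 6 - 4*C*M)
W = 174/7 (W = 8 - ((6 - 4*6*5) - 4)/7 = 8 - ((6 - 120) - 4)/7 = 8 - (-114 - 4)/7 = 8 - ⅐*(-118) = 8 + 118/7 = 174/7 ≈ 24.857)
√(h(W) - 1) + (20/12 - 17/(-17))*4 = √(174/7 - 1) + (20/12 - 17/(-17))*4 = √(167/7) + (20*(1/12) - 17*(-1/17))*4 = √1169/7 + (5/3 + 1)*4 = √1169/7 + (8/3)*4 = √1169/7 + 32/3 = 32/3 + √1169/7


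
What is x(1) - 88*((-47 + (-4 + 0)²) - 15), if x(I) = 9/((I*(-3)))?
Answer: 4045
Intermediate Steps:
x(I) = -3/I (x(I) = 9/((-3*I)) = 9*(-1/(3*I)) = -3/I)
x(1) - 88*((-47 + (-4 + 0)²) - 15) = -3/1 - 88*((-47 + (-4 + 0)²) - 15) = -3*1 - 88*((-47 + (-4)²) - 15) = -3 - 88*((-47 + 16) - 15) = -3 - 88*(-31 - 15) = -3 - 88*(-46) = -3 + 4048 = 4045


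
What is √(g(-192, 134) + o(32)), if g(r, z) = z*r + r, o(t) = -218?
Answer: I*√26138 ≈ 161.67*I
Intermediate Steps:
g(r, z) = r + r*z (g(r, z) = r*z + r = r + r*z)
√(g(-192, 134) + o(32)) = √(-192*(1 + 134) - 218) = √(-192*135 - 218) = √(-25920 - 218) = √(-26138) = I*√26138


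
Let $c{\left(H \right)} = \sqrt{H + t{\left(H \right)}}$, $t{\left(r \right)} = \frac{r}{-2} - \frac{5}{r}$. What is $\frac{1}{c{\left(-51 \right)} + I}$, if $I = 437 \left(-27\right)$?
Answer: $- \frac{1203498}{14200075493} - \frac{i \sqrt{264282}}{14200075493} \approx -8.4753 \cdot 10^{-5} - 3.6203 \cdot 10^{-8} i$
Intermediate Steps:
$t{\left(r \right)} = - \frac{5}{r} - \frac{r}{2}$ ($t{\left(r \right)} = r \left(- \frac{1}{2}\right) - \frac{5}{r} = - \frac{r}{2} - \frac{5}{r} = - \frac{5}{r} - \frac{r}{2}$)
$I = -11799$
$c{\left(H \right)} = \sqrt{\frac{H}{2} - \frac{5}{H}}$ ($c{\left(H \right)} = \sqrt{H - \left(\frac{H}{2} + \frac{5}{H}\right)} = \sqrt{\frac{H}{2} - \frac{5}{H}}$)
$\frac{1}{c{\left(-51 \right)} + I} = \frac{1}{\frac{\sqrt{- \frac{20}{-51} + 2 \left(-51\right)}}{2} - 11799} = \frac{1}{\frac{\sqrt{\left(-20\right) \left(- \frac{1}{51}\right) - 102}}{2} - 11799} = \frac{1}{\frac{\sqrt{\frac{20}{51} - 102}}{2} - 11799} = \frac{1}{\frac{\sqrt{- \frac{5182}{51}}}{2} - 11799} = \frac{1}{\frac{\frac{1}{51} i \sqrt{264282}}{2} - 11799} = \frac{1}{\frac{i \sqrt{264282}}{102} - 11799} = \frac{1}{-11799 + \frac{i \sqrt{264282}}{102}}$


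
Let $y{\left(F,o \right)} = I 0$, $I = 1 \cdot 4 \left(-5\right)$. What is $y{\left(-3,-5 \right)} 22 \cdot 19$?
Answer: $0$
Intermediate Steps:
$I = -20$ ($I = 4 \left(-5\right) = -20$)
$y{\left(F,o \right)} = 0$ ($y{\left(F,o \right)} = \left(-20\right) 0 = 0$)
$y{\left(-3,-5 \right)} 22 \cdot 19 = 0 \cdot 22 \cdot 19 = 0 \cdot 19 = 0$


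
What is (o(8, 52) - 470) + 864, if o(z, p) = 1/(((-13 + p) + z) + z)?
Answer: 21671/55 ≈ 394.02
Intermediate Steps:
o(z, p) = 1/(-13 + p + 2*z) (o(z, p) = 1/((-13 + p + z) + z) = 1/(-13 + p + 2*z))
(o(8, 52) - 470) + 864 = (1/(-13 + 52 + 2*8) - 470) + 864 = (1/(-13 + 52 + 16) - 470) + 864 = (1/55 - 470) + 864 = -25849/55 + 864 = 21671/55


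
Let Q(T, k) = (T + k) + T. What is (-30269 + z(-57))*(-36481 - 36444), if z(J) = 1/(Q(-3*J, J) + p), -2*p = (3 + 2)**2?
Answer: 240602954755/109 ≈ 2.2074e+9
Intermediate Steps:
p = -25/2 (p = -(3 + 2)**2/2 = -1/2*5**2 = -1/2*25 = -25/2 ≈ -12.500)
Q(T, k) = k + 2*T
z(J) = 1/(-25/2 - 5*J) (z(J) = 1/((J + 2*(-3*J)) - 25/2) = 1/((J - 6*J) - 25/2) = 1/(-5*J - 25/2) = 1/(-25/2 - 5*J))
(-30269 + z(-57))*(-36481 - 36444) = (-30269 + 2/(5*(-5 - 2*(-57))))*(-36481 - 36444) = (-30269 + 2/(5*(-5 + 114)))*(-72925) = (-30269 + (2/5)/109)*(-72925) = (-30269 + (2/5)*(1/109))*(-72925) = (-30269 + 2/545)*(-72925) = -16496603/545*(-72925) = 240602954755/109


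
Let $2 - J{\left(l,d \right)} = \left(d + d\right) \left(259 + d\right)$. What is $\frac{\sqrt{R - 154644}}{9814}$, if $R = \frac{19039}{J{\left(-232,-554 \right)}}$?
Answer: $\frac{i \sqrt{16521576138299078}}{3207784412} \approx 0.04007 i$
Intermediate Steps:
$J{\left(l,d \right)} = 2 - 2 d \left(259 + d\right)$ ($J{\left(l,d \right)} = 2 - \left(d + d\right) \left(259 + d\right) = 2 - 2 d \left(259 + d\right)$)
$R = - \frac{19039}{326858}$ ($R = \frac{19039}{2 - -286972 - 2 \left(-554\right)^{2}} = \frac{19039}{2 + 286972 - 613832} = \frac{19039}{-326858} = 19039 \left(- \frac{1}{326858}\right) = - \frac{19039}{326858} \approx -0.058249$)
$\frac{\sqrt{R - 154644}}{9814} = \frac{\sqrt{- \frac{19039}{326858} - 154644}}{9814} = \sqrt{- \frac{50546647591}{326858}} \cdot \frac{1}{9814} = \frac{i \sqrt{16521576138299078}}{326858} \cdot \frac{1}{9814} = \frac{i \sqrt{16521576138299078}}{3207784412}$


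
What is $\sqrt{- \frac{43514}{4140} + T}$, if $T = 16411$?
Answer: $\frac{7 \sqrt{159352510}}{690} \approx 128.06$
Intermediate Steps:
$\sqrt{- \frac{43514}{4140} + T} = \sqrt{- \frac{43514}{4140} + 16411} = \sqrt{\left(-43514\right) \frac{1}{4140} + 16411} = \sqrt{- \frac{21757}{2070} + 16411} = \sqrt{\frac{33949013}{2070}} = \frac{7 \sqrt{159352510}}{690}$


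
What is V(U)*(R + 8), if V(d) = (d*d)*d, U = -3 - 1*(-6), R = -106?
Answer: -2646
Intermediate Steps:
U = 3 (U = -3 + 6 = 3)
V(d) = d³ (V(d) = d²*d = d³)
V(U)*(R + 8) = 3³*(-106 + 8) = 27*(-98) = -2646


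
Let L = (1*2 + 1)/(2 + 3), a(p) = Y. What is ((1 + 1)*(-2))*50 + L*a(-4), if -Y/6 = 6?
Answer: -1108/5 ≈ -221.60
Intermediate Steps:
Y = -36 (Y = -6*6 = -36)
a(p) = -36
L = 3/5 (L = (2 + 1)/5 = 3*(1/5) = 3/5 ≈ 0.60000)
((1 + 1)*(-2))*50 + L*a(-4) = ((1 + 1)*(-2))*50 + (3/5)*(-36) = (2*(-2))*50 - 108/5 = -4*50 - 108/5 = -200 - 108/5 = -1108/5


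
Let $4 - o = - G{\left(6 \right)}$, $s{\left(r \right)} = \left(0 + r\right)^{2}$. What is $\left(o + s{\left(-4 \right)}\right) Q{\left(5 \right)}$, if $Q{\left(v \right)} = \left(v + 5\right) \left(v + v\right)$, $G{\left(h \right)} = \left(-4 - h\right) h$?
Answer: $-4000$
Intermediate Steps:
$G{\left(h \right)} = h \left(-4 - h\right)$
$s{\left(r \right)} = r^{2}$
$Q{\left(v \right)} = 2 v \left(5 + v\right)$ ($Q{\left(v \right)} = \left(5 + v\right) 2 v = 2 v \left(5 + v\right)$)
$o = -56$ ($o = 4 - - \left(-1\right) 6 \left(4 + 6\right) = 4 - - \left(-1\right) 6 \cdot 10 = 4 - \left(-1\right) \left(-60\right) = 4 - 60 = -56$)
$\left(o + s{\left(-4 \right)}\right) Q{\left(5 \right)} = \left(-56 + \left(-4\right)^{2}\right) 2 \cdot 5 \left(5 + 5\right) = \left(-56 + 16\right) 2 \cdot 5 \cdot 10 = \left(-40\right) 100 = -4000$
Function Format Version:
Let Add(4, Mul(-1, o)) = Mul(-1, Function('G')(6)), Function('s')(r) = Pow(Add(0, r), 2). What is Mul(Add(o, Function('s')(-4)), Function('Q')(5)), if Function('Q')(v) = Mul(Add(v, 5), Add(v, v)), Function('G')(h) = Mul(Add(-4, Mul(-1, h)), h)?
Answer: -4000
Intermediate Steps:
Function('G')(h) = Mul(h, Add(-4, Mul(-1, h)))
Function('s')(r) = Pow(r, 2)
Function('Q')(v) = Mul(2, v, Add(5, v)) (Function('Q')(v) = Mul(Add(5, v), Mul(2, v)) = Mul(2, v, Add(5, v)))
o = -56 (o = Add(4, Mul(-1, Mul(-1, Mul(-1, 6, Add(4, 6))))) = Add(4, Mul(-1, Mul(-1, Mul(-1, 6, 10)))) = Add(4, Mul(-1, Mul(-1, -60))) = Add(4, Mul(-1, 60)) = Add(4, -60) = -56)
Mul(Add(o, Function('s')(-4)), Function('Q')(5)) = Mul(Add(-56, Pow(-4, 2)), Mul(2, 5, Add(5, 5))) = Mul(Add(-56, 16), Mul(2, 5, 10)) = Mul(-40, 100) = -4000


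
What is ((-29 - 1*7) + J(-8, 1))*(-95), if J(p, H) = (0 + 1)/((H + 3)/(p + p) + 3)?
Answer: 37240/11 ≈ 3385.5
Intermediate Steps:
J(p, H) = 1/(3 + (3 + H)/(2*p)) (J(p, H) = 1/((3 + H)/((2*p)) + 3) = 1/((3 + H)*(1/(2*p)) + 3) = 1/((3 + H)/(2*p) + 3) = 1/(3 + (3 + H)/(2*p)))
((-29 - 1*7) + J(-8, 1))*(-95) = ((-29 - 1*7) + 2*(-8)/(3 + 1 + 6*(-8)))*(-95) = ((-29 - 7) + 2*(-8)/(3 + 1 - 48))*(-95) = (-36 + 2*(-8)/(-44))*(-95) = (-36 + 2*(-8)*(-1/44))*(-95) = (-36 + 4/11)*(-95) = -392/11*(-95) = 37240/11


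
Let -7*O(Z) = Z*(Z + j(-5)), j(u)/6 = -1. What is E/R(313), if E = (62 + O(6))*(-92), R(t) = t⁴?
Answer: -5704/9597924961 ≈ -5.9429e-7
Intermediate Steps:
j(u) = -6 (j(u) = 6*(-1) = -6)
O(Z) = -Z*(-6 + Z)/7 (O(Z) = -Z*(Z - 6)/7 = -Z*(-6 + Z)/7)
E = -5704 (E = (62 + (⅐)*6*(6 - 1*6))*(-92) = (62 + (⅐)*6*(6 - 6))*(-92) = (62 + (⅐)*6*0)*(-92) = (62 + 0)*(-92) = 62*(-92) = -5704)
E/R(313) = -5704/(313⁴) = -5704/9597924961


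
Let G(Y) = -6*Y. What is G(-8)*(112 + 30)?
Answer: 6816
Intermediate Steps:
G(-8)*(112 + 30) = (-6*(-8))*(112 + 30) = 48*142 = 6816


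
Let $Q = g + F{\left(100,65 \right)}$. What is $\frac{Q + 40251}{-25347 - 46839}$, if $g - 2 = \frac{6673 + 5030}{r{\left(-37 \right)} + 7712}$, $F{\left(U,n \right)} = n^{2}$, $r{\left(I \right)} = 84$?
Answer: $- \frac{115587397}{187587352} \approx -0.61618$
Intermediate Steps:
$g = \frac{27295}{7796}$ ($g = 2 + \frac{6673 + 5030}{84 + 7712} = 2 + \frac{11703}{7796} = \frac{27295}{7796} \approx 3.5012$)
$Q = \frac{32965395}{7796}$ ($Q = \frac{27295}{7796} + 65^{2} = \frac{27295}{7796} + 4225 = \frac{32965395}{7796} \approx 4228.5$)
$\frac{Q + 40251}{-25347 - 46839} = \frac{\frac{32965395}{7796} + 40251}{-25347 - 46839} = \frac{346762191}{7796 \left(-72186\right)} = \frac{346762191}{7796} \left(- \frac{1}{72186}\right) = - \frac{115587397}{187587352}$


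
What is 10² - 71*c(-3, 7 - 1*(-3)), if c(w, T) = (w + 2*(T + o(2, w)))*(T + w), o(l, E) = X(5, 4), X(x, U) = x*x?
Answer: -33199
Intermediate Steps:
X(x, U) = x²
o(l, E) = 25 (o(l, E) = 5² = 25)
c(w, T) = (T + w)*(50 + w + 2*T) (c(w, T) = (w + 2*(T + 25))*(T + w) = (w + 2*(25 + T))*(T + w) = (w + (50 + 2*T))*(T + w) = (50 + w + 2*T)*(T + w) = (T + w)*(50 + w + 2*T))
10² - 71*c(-3, 7 - 1*(-3)) = 10² - 71*((-3)² + 2*(7 - 1*(-3))² + 50*(7 - 1*(-3)) + 50*(-3) + 3*(7 - 1*(-3))*(-3)) = 100 - 71*(9 + 2*(7 + 3)² + 50*(7 + 3) - 150 + 3*(7 + 3)*(-3)) = 100 - 71*(9 + 2*10² + 50*10 - 150 + 3*10*(-3)) = 100 - 71*(9 + 2*100 + 500 - 150 - 90) = 100 - 71*(9 + 200 + 500 - 150 - 90) = 100 - 71*469 = 100 - 33299 = -33199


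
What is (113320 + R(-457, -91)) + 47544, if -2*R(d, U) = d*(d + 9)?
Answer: 58496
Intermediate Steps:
R(d, U) = -d*(9 + d)/2 (R(d, U) = -d*(d + 9)/2 = -d*(9 + d)/2)
(113320 + R(-457, -91)) + 47544 = (113320 - 1/2*(-457)*(9 - 457)) + 47544 = (113320 - 1/2*(-457)*(-448)) + 47544 = (113320 - 102368) + 47544 = 10952 + 47544 = 58496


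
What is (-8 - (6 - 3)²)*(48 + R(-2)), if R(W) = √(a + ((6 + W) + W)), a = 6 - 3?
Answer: -816 - 17*√5 ≈ -854.01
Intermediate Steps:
a = 3
R(W) = √(9 + 2*W) (R(W) = √(3 + ((6 + W) + W)) = √(3 + (6 + 2*W)) = √(9 + 2*W))
(-8 - (6 - 3)²)*(48 + R(-2)) = (-8 - (6 - 3)²)*(48 + √(9 + 2*(-2))) = (-8 - 1*3²)*(48 + √(9 - 4)) = (-8 - 1*9)*(48 + √5) = (-8 - 9)*(48 + √5) = -17*(48 + √5) = -816 - 17*√5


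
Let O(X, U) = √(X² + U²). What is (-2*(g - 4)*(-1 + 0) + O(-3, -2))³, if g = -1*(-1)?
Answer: -450 + 121*√13 ≈ -13.728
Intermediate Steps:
g = 1
O(X, U) = √(U² + X²)
(-2*(g - 4)*(-1 + 0) + O(-3, -2))³ = (-2*(1 - 4)*(-1 + 0) + √((-2)² + (-3)²))³ = (-(-6)*(-1) + √(4 + 9))³ = (-2*3 + √13)³ = (-6 + √13)³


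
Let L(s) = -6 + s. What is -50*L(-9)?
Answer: 750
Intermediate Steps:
-50*L(-9) = -50*(-6 - 9) = -50*(-15) = 750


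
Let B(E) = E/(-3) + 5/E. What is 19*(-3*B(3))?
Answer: -38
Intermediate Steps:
B(E) = 5/E - E/3 (B(E) = E*(-1/3) + 5/E = -E/3 + 5/E = 5/E - E/3)
19*(-3*B(3)) = 19*(-3*(5/3 - 1/3*3)) = 19*(-3*(5*(1/3) - 1)) = 19*(-3*(5/3 - 1)) = 19*(-3*2/3) = 19*(-2) = -38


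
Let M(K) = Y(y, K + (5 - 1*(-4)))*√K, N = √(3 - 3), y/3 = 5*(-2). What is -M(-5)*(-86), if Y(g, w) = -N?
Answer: 0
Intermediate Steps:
y = -30 (y = 3*(5*(-2)) = 3*(-10) = -30)
N = 0 (N = √0 = 0)
Y(g, w) = 0 (Y(g, w) = -1*0 = 0)
M(K) = 0 (M(K) = 0*√K = 0)
-M(-5)*(-86) = -1*0*(-86) = 0*(-86) = 0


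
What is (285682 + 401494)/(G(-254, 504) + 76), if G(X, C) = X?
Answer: -343588/89 ≈ -3860.5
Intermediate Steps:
(285682 + 401494)/(G(-254, 504) + 76) = (285682 + 401494)/(-254 + 76) = 687176/(-178) = 687176*(-1/178) = -343588/89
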